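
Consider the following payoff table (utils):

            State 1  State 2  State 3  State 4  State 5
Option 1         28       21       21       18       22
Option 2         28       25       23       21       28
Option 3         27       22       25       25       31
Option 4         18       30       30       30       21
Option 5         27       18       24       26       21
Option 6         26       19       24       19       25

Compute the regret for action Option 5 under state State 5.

Best payoff under State 5 is 31.
Regret = 31 − 21 = 10.

10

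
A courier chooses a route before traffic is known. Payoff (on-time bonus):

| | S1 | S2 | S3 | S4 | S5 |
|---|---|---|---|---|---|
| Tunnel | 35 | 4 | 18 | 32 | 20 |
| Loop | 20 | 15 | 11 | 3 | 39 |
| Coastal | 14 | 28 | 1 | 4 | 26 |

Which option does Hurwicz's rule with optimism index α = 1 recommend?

Loop

Tunnel: 1·35 + 0·4 = 35
Loop: 1·39 + 0·3 = 39
Coastal: 1·28 + 0·1 = 28
Highest Hurwicz score = 39 → Loop.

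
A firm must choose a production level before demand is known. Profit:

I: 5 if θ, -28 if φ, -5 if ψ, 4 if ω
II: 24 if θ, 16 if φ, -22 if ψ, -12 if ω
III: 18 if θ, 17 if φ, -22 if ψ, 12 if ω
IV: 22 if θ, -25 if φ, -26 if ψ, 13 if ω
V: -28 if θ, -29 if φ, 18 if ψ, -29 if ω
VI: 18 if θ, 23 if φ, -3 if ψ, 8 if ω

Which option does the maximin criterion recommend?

VI

Row minima: I=-28, II=-22, III=-22, IV=-26, V=-29, VI=-3
Best worst-case = -3 → VI.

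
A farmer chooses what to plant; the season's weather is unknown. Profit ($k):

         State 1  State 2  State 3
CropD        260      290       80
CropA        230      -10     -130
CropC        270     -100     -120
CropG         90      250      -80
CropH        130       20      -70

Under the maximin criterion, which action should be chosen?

Row minima: CropD=80, CropA=-130, CropC=-120, CropG=-80, CropH=-70
Best worst-case = 80 → CropD.

CropD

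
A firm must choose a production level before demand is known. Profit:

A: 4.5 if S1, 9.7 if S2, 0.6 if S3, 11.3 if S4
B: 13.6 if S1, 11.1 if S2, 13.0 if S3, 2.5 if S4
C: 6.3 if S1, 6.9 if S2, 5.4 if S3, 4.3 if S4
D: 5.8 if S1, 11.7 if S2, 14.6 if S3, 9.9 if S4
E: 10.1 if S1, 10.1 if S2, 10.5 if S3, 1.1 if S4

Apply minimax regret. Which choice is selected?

Column bests: S1=13.6, S2=11.7, S3=14.6, S4=11.3.
A regrets: 9.1, 2.0, 14.0, 0.0 → max 14.0
B regrets: 0.0, 0.6, 1.6, 8.8 → max 8.8
C regrets: 7.3, 4.8, 9.2, 7.0 → max 9.2
D regrets: 7.8, 0.0, 0.0, 1.4 → max 7.8
E regrets: 3.5, 1.6, 4.1, 10.2 → max 10.2
Smallest max regret = 7.8 → D.

D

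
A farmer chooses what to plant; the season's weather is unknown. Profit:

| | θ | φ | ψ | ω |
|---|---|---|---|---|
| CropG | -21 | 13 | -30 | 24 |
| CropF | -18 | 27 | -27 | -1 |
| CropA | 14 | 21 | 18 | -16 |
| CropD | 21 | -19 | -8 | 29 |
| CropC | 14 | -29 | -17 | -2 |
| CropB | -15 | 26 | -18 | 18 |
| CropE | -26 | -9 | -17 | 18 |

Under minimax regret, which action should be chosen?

CropB

Column bests: θ=21, φ=27, ψ=18, ω=29.
CropG regrets: 42, 14, 48, 5 → max 48
CropF regrets: 39, 0, 45, 30 → max 45
CropA regrets: 7, 6, 0, 45 → max 45
CropD regrets: 0, 46, 26, 0 → max 46
CropC regrets: 7, 56, 35, 31 → max 56
CropB regrets: 36, 1, 36, 11 → max 36
CropE regrets: 47, 36, 35, 11 → max 47
Smallest max regret = 36 → CropB.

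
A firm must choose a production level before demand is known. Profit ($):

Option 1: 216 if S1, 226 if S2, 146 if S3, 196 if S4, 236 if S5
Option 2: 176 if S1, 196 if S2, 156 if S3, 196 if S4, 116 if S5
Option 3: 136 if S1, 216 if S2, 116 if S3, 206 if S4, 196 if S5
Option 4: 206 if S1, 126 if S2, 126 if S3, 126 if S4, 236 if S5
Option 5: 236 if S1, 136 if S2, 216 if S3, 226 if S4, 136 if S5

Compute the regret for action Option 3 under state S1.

100

Best payoff under S1 is 236.
Regret = 236 − 136 = 100.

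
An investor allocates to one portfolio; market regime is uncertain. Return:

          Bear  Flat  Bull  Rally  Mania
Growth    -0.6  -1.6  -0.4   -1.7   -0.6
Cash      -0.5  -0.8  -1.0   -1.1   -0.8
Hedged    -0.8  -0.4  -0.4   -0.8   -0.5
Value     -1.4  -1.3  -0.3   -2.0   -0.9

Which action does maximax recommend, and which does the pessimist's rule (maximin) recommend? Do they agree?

Row maxima: Growth=-0.4, Cash=-0.5, Hedged=-0.4, Value=-0.3
Best best-case = -0.3 → Value.
Row minima: Growth=-1.7, Cash=-1.1, Hedged=-0.8, Value=-2.0
Best worst-case = -0.8 → Hedged.

maximax → Value; maximin → Hedged (disagree)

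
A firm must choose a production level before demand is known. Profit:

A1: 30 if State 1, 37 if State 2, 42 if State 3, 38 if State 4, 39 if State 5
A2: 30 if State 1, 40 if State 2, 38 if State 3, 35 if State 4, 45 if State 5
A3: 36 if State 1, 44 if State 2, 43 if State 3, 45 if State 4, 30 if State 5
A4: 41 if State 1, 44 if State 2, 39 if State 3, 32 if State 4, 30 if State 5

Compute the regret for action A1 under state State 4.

Best payoff under State 4 is 45.
Regret = 45 − 38 = 7.

7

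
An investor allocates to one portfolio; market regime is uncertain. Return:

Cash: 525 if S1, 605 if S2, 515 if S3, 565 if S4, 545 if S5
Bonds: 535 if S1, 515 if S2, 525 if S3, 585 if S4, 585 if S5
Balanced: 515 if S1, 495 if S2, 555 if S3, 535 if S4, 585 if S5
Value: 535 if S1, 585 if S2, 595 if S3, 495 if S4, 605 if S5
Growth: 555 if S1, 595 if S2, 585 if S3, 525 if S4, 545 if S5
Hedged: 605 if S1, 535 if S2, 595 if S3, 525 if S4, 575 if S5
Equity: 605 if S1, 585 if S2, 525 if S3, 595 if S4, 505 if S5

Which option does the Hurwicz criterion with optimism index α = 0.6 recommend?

Cash: 0.6·605 + 0.4·515 = 569
Bonds: 0.6·585 + 0.4·515 = 557
Balanced: 0.6·585 + 0.4·495 = 549
Value: 0.6·605 + 0.4·495 = 561
Growth: 0.6·595 + 0.4·525 = 567
Hedged: 0.6·605 + 0.4·525 = 573
Equity: 0.6·605 + 0.4·505 = 565
Highest Hurwicz score = 573 → Hedged.

Hedged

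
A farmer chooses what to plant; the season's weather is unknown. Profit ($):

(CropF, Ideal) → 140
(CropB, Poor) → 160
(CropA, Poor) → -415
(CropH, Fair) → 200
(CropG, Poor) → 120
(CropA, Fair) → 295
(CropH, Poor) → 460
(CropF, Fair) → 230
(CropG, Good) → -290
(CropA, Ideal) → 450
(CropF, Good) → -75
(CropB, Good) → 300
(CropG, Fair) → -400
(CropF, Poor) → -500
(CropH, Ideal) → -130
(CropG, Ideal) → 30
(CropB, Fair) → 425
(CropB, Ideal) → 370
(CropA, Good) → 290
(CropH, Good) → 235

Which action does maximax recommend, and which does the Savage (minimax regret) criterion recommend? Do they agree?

maximax → CropH; minimax regret → CropB (disagree)

Row maxima: CropH=460, CropG=120, CropF=230, CropA=450, CropB=425
Best best-case = 460 → CropH.
Column bests: Poor=460, Fair=425, Good=300, Ideal=450.
CropH regrets: 0, 225, 65, 580 → max 580
CropG regrets: 340, 825, 590, 420 → max 825
CropF regrets: 960, 195, 375, 310 → max 960
CropA regrets: 875, 130, 10, 0 → max 875
CropB regrets: 300, 0, 0, 80 → max 300
Smallest max regret = 300 → CropB.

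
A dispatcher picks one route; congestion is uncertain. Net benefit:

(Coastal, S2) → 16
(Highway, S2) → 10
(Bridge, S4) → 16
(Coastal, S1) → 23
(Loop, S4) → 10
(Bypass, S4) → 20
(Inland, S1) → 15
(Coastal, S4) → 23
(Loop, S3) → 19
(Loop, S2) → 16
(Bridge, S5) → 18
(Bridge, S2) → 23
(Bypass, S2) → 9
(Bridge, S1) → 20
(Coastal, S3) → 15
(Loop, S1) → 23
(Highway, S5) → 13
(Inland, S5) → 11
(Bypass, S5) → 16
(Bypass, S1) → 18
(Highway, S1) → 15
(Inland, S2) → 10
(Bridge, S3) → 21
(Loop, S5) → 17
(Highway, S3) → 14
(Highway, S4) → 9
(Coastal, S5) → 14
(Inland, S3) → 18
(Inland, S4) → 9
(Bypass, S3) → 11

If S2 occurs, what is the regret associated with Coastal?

7

Best payoff under S2 is 23.
Regret = 23 − 16 = 7.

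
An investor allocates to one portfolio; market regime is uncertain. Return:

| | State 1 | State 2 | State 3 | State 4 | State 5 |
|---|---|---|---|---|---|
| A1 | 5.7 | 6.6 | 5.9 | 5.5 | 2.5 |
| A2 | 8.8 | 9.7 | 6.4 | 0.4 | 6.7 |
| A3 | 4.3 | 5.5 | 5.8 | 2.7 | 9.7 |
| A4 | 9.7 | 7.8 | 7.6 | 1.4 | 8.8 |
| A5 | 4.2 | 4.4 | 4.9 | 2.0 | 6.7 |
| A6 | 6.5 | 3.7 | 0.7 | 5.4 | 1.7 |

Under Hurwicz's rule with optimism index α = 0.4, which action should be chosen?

A1: 0.4·6.6 + 0.6·2.5 = 4.14
A2: 0.4·9.7 + 0.6·0.4 = 4.12
A3: 0.4·9.7 + 0.6·2.7 = 5.5
A4: 0.4·9.7 + 0.6·1.4 = 4.72
A5: 0.4·6.7 + 0.6·2.0 = 3.88
A6: 0.4·6.5 + 0.6·0.7 = 3.02
Highest Hurwicz score = 5.5 → A3.

A3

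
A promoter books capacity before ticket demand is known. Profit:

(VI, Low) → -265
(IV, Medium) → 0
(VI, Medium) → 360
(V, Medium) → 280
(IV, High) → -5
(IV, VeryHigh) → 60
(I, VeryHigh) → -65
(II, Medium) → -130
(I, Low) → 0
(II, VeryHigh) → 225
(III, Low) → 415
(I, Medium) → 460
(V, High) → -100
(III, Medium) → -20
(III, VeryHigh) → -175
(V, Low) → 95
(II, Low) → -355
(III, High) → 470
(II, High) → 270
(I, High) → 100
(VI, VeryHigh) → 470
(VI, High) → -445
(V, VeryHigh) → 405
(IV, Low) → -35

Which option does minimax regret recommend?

Column bests: Low=415, Medium=460, High=470, VeryHigh=470.
I regrets: 415, 0, 370, 535 → max 535
II regrets: 770, 590, 200, 245 → max 770
III regrets: 0, 480, 0, 645 → max 645
IV regrets: 450, 460, 475, 410 → max 475
V regrets: 320, 180, 570, 65 → max 570
VI regrets: 680, 100, 915, 0 → max 915
Smallest max regret = 475 → IV.

IV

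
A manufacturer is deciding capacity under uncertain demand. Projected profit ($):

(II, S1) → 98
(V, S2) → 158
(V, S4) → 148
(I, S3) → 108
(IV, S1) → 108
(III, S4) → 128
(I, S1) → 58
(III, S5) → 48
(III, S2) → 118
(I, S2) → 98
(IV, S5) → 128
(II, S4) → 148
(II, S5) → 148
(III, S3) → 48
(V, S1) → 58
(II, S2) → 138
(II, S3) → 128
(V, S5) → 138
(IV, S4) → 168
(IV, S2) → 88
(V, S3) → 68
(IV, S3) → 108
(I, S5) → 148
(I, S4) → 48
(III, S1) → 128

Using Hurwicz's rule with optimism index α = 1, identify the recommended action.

I: 1·148 + 0·48 = 148
II: 1·148 + 0·98 = 148
III: 1·128 + 0·48 = 128
IV: 1·168 + 0·88 = 168
V: 1·158 + 0·58 = 158
Highest Hurwicz score = 168 → IV.

IV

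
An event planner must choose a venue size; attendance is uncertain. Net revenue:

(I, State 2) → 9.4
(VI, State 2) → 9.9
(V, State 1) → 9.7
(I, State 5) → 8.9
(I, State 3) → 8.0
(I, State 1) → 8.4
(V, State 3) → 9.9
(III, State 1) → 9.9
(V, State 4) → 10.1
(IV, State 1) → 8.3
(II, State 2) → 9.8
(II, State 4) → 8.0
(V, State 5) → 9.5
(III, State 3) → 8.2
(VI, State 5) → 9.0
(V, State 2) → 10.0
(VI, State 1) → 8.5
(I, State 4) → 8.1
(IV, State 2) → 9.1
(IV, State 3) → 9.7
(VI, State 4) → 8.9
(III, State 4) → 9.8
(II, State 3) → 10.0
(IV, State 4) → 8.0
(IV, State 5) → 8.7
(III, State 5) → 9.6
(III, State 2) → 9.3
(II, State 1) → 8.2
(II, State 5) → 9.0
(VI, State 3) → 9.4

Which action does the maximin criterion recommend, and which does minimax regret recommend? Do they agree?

Row minima: I=8.0, II=8.0, III=8.2, IV=8.0, V=9.5, VI=8.5
Best worst-case = 9.5 → V.
Column bests: State 1=9.9, State 2=10.0, State 3=10.0, State 4=10.1, State 5=9.6.
I regrets: 1.5, 0.6, 2.0, 2.0, 0.7 → max 2.0
II regrets: 1.7, 0.2, 0.0, 2.1, 0.6 → max 2.1
III regrets: 0.0, 0.7, 1.8, 0.3, 0.0 → max 1.8
IV regrets: 1.6, 0.9, 0.3, 2.1, 0.9 → max 2.1
V regrets: 0.2, 0.0, 0.1, 0.0, 0.1 → max 0.2
VI regrets: 1.4, 0.1, 0.6, 1.2, 0.6 → max 1.4
Smallest max regret = 0.2 → V.

maximin → V; minimax regret → V (agree)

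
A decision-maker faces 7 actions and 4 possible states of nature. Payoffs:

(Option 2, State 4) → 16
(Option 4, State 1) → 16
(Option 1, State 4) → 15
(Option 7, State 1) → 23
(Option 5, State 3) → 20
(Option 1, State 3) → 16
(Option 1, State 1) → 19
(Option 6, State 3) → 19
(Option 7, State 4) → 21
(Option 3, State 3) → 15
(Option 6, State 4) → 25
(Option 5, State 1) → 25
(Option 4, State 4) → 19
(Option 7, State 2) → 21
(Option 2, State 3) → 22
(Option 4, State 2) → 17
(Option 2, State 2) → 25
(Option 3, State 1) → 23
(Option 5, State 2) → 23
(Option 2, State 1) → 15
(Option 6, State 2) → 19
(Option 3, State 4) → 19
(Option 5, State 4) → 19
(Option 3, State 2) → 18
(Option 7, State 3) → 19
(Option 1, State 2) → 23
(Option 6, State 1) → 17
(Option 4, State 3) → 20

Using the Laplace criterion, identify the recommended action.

Row averages: Option 1=18.25, Option 2=19.5, Option 3=18.75, Option 4=18, Option 5=21.75, Option 6=20, Option 7=21
Highest average = 21.75 → Option 5.

Option 5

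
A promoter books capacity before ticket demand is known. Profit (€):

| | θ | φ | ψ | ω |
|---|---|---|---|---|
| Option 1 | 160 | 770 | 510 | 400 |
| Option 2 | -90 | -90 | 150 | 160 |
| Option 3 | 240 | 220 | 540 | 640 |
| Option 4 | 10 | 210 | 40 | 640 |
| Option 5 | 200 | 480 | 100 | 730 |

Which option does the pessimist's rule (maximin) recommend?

Row minima: Option 1=160, Option 2=-90, Option 3=220, Option 4=10, Option 5=100
Best worst-case = 220 → Option 3.

Option 3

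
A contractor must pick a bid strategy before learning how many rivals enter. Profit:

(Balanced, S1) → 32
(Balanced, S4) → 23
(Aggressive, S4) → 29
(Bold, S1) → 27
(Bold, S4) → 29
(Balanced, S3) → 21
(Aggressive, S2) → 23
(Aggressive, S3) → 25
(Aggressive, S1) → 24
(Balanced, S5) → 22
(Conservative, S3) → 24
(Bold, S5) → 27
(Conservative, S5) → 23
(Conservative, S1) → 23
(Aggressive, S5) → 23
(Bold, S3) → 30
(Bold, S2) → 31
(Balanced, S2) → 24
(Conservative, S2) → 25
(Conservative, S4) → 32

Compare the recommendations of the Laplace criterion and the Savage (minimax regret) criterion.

laplace → Bold; minimax regret → Bold (agree)

Row averages: Conservative=25.4, Balanced=24.4, Aggressive=24.8, Bold=28.8
Highest average = 28.8 → Bold.
Column bests: S1=32, S2=31, S3=30, S4=32, S5=27.
Conservative regrets: 9, 6, 6, 0, 4 → max 9
Balanced regrets: 0, 7, 9, 9, 5 → max 9
Aggressive regrets: 8, 8, 5, 3, 4 → max 8
Bold regrets: 5, 0, 0, 3, 0 → max 5
Smallest max regret = 5 → Bold.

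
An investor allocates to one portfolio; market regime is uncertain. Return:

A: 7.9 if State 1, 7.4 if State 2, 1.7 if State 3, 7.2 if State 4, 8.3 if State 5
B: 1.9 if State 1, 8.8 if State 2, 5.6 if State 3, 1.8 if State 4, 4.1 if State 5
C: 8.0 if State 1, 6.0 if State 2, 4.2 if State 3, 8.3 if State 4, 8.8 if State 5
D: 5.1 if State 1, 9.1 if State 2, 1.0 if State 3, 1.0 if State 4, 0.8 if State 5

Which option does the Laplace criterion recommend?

C

Row averages: A=6.5, B=4.44, C=7.06, D=3.4
Highest average = 7.06 → C.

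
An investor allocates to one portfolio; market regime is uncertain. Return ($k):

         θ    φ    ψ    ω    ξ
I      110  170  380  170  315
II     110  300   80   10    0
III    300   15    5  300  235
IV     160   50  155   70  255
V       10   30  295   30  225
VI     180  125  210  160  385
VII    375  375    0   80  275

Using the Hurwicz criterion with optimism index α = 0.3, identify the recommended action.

I: 0.3·380 + 0.7·110 = 191
II: 0.3·300 + 0.7·0 = 90
III: 0.3·300 + 0.7·5 = 93.5
IV: 0.3·255 + 0.7·50 = 111.5
V: 0.3·295 + 0.7·10 = 95.5
VI: 0.3·385 + 0.7·125 = 203
VII: 0.3·375 + 0.7·0 = 112.5
Highest Hurwicz score = 203 → VI.

VI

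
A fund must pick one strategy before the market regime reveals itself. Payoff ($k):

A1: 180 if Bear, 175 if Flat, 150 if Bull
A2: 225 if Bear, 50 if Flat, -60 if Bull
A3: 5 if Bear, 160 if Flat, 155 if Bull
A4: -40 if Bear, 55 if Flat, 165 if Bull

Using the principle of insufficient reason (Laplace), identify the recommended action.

Row averages: A1=505/3, A2=215/3, A3=320/3, A4=60
Highest average = 505/3 → A1.

A1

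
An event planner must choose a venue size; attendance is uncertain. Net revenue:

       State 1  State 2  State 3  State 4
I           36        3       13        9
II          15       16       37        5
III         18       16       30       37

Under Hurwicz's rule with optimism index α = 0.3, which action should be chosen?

III

I: 0.3·36 + 0.7·3 = 12.9
II: 0.3·37 + 0.7·5 = 14.6
III: 0.3·37 + 0.7·16 = 22.3
Highest Hurwicz score = 22.3 → III.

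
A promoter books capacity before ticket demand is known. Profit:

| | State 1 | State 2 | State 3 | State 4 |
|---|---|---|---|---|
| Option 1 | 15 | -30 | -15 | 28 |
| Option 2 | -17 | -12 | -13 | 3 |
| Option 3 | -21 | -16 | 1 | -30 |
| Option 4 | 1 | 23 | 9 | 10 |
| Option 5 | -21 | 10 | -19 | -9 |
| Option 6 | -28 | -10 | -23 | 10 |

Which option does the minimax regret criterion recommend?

Column bests: State 1=15, State 2=23, State 3=9, State 4=28.
Option 1 regrets: 0, 53, 24, 0 → max 53
Option 2 regrets: 32, 35, 22, 25 → max 35
Option 3 regrets: 36, 39, 8, 58 → max 58
Option 4 regrets: 14, 0, 0, 18 → max 18
Option 5 regrets: 36, 13, 28, 37 → max 37
Option 6 regrets: 43, 33, 32, 18 → max 43
Smallest max regret = 18 → Option 4.

Option 4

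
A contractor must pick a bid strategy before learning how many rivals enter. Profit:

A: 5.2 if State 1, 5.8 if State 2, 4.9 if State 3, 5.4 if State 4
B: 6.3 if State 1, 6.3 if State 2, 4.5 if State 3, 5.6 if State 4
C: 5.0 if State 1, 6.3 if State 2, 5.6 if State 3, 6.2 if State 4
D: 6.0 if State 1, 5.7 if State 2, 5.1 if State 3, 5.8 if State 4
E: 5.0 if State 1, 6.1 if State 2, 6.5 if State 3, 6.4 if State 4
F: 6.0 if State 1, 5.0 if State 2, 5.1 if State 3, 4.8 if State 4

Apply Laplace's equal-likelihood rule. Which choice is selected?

E

Row averages: A=5.325, B=5.675, C=5.775, D=5.65, E=6, F=5.225
Highest average = 6 → E.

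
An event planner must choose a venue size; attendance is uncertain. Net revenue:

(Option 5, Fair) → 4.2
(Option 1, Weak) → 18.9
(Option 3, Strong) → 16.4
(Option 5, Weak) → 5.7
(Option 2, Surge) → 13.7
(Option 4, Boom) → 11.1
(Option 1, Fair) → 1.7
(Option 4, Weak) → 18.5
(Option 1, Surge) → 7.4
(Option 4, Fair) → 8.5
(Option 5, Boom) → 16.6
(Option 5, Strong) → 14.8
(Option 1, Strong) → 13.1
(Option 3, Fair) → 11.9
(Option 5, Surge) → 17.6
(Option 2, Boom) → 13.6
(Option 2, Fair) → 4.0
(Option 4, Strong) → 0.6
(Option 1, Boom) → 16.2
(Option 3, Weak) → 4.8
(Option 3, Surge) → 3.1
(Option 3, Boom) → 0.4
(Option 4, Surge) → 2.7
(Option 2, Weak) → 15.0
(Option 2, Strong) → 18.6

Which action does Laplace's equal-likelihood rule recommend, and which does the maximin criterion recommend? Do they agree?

laplace → Option 2; maximin → Option 5 (disagree)

Row averages: Option 1=11.46, Option 2=12.98, Option 3=7.32, Option 4=8.28, Option 5=11.78
Highest average = 12.98 → Option 2.
Row minima: Option 1=1.7, Option 2=4.0, Option 3=0.4, Option 4=0.6, Option 5=4.2
Best worst-case = 4.2 → Option 5.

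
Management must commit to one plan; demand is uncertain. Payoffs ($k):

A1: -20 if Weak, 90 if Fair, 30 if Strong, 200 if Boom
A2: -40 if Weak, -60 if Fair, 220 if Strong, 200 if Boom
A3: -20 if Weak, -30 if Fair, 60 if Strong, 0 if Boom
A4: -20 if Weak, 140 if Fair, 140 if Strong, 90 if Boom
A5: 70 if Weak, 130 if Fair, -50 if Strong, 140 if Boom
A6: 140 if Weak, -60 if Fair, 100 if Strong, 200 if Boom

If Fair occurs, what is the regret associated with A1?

50

Best payoff under Fair is 140.
Regret = 140 − 90 = 50.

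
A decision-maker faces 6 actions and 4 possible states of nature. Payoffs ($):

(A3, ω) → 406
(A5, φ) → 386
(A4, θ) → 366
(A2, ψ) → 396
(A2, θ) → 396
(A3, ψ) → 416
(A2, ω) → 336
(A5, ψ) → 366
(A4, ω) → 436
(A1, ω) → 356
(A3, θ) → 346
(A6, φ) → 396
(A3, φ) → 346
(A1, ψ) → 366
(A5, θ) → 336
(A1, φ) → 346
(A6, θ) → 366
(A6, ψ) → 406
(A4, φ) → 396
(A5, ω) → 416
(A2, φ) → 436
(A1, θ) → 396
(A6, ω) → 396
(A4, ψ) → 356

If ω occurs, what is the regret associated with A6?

40

Best payoff under ω is 436.
Regret = 436 − 396 = 40.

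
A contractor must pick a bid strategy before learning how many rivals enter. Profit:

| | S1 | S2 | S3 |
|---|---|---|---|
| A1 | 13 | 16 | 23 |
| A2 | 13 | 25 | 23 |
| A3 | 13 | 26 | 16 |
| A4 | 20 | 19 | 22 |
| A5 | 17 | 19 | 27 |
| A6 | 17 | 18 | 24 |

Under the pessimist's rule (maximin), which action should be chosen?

A4

Row minima: A1=13, A2=13, A3=13, A4=19, A5=17, A6=17
Best worst-case = 19 → A4.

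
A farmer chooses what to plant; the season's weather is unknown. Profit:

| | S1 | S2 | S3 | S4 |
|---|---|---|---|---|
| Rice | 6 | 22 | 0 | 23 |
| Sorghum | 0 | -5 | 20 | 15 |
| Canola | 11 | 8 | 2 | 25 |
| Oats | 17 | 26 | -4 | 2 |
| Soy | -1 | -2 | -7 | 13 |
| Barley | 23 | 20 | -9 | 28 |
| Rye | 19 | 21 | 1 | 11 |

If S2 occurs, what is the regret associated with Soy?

Best payoff under S2 is 26.
Regret = 26 − (-2) = 28.

28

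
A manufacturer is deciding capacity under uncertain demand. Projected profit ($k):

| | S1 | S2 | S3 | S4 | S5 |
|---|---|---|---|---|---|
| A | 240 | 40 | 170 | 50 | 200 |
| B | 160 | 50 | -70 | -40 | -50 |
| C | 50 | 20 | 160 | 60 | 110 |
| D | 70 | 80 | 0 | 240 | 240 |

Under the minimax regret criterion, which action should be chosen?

D

Column bests: S1=240, S2=80, S3=170, S4=240, S5=240.
A regrets: 0, 40, 0, 190, 40 → max 190
B regrets: 80, 30, 240, 280, 290 → max 290
C regrets: 190, 60, 10, 180, 130 → max 190
D regrets: 170, 0, 170, 0, 0 → max 170
Smallest max regret = 170 → D.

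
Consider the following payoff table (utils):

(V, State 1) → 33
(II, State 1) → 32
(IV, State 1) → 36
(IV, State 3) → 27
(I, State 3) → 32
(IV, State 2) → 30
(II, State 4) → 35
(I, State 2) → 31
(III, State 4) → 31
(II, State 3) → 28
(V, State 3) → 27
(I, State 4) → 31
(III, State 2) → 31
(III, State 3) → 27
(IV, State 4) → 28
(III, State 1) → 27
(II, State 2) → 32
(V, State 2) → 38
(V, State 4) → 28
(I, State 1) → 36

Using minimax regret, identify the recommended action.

Column bests: State 1=36, State 2=38, State 3=32, State 4=35.
I regrets: 0, 7, 0, 4 → max 7
II regrets: 4, 6, 4, 0 → max 6
III regrets: 9, 7, 5, 4 → max 9
IV regrets: 0, 8, 5, 7 → max 8
V regrets: 3, 0, 5, 7 → max 7
Smallest max regret = 6 → II.

II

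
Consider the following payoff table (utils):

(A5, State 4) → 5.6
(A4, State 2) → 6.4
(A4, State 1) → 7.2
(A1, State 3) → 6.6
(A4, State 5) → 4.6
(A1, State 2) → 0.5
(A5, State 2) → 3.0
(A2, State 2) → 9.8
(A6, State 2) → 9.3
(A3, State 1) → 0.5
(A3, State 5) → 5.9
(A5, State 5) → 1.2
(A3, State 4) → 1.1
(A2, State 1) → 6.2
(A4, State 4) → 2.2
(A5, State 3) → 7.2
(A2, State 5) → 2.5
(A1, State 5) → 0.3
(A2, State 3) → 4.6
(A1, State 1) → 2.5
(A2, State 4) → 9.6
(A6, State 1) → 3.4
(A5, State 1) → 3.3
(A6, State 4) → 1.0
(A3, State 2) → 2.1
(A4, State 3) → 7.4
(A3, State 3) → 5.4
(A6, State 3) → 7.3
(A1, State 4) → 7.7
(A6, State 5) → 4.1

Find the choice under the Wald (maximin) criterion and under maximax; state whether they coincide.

Row minima: A1=0.3, A2=2.5, A3=0.5, A4=2.2, A5=1.2, A6=1.0
Best worst-case = 2.5 → A2.
Row maxima: A1=7.7, A2=9.8, A3=5.9, A4=7.4, A5=7.2, A6=9.3
Best best-case = 9.8 → A2.

maximin → A2; maximax → A2 (agree)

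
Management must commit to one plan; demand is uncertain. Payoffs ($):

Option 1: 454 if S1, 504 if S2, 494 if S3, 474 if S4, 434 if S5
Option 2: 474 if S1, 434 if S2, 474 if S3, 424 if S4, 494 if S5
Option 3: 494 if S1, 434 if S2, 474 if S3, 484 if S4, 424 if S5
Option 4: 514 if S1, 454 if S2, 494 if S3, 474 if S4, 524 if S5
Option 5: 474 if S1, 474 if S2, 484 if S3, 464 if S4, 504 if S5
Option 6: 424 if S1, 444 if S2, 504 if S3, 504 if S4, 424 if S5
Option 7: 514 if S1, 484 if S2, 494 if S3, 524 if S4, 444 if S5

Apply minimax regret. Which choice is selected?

Option 4

Column bests: S1=514, S2=504, S3=504, S4=524, S5=524.
Option 1 regrets: 60, 0, 10, 50, 90 → max 90
Option 2 regrets: 40, 70, 30, 100, 30 → max 100
Option 3 regrets: 20, 70, 30, 40, 100 → max 100
Option 4 regrets: 0, 50, 10, 50, 0 → max 50
Option 5 regrets: 40, 30, 20, 60, 20 → max 60
Option 6 regrets: 90, 60, 0, 20, 100 → max 100
Option 7 regrets: 0, 20, 10, 0, 80 → max 80
Smallest max regret = 50 → Option 4.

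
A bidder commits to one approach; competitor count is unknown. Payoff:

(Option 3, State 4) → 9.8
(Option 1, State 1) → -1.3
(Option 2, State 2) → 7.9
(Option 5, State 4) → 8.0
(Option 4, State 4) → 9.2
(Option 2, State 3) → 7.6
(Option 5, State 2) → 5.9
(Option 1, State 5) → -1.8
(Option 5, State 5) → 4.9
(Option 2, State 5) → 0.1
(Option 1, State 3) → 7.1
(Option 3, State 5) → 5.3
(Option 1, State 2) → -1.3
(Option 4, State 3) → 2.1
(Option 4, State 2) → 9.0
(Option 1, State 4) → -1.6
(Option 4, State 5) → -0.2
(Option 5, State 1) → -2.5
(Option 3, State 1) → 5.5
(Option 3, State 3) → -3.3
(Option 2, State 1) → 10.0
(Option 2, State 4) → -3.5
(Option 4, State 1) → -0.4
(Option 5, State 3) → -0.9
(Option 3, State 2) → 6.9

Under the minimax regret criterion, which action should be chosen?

Column bests: State 1=10.0, State 2=9.0, State 3=7.6, State 4=9.8, State 5=5.3.
Option 1 regrets: 11.3, 10.3, 0.5, 11.4, 7.1 → max 11.4
Option 2 regrets: 0.0, 1.1, 0.0, 13.3, 5.2 → max 13.3
Option 3 regrets: 4.5, 2.1, 10.9, 0.0, 0.0 → max 10.9
Option 4 regrets: 10.4, 0.0, 5.5, 0.6, 5.5 → max 10.4
Option 5 regrets: 12.5, 3.1, 8.5, 1.8, 0.4 → max 12.5
Smallest max regret = 10.4 → Option 4.

Option 4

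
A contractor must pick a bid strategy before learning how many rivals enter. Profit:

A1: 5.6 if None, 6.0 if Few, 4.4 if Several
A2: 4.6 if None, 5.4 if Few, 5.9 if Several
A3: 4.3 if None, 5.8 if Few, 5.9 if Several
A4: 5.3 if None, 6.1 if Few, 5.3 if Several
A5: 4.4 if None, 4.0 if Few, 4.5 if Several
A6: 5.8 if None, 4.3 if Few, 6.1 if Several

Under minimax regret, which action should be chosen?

A4

Column bests: None=5.8, Few=6.1, Several=6.1.
A1 regrets: 0.2, 0.1, 1.7 → max 1.7
A2 regrets: 1.2, 0.7, 0.2 → max 1.2
A3 regrets: 1.5, 0.3, 0.2 → max 1.5
A4 regrets: 0.5, 0.0, 0.8 → max 0.8
A5 regrets: 1.4, 2.1, 1.6 → max 2.1
A6 regrets: 0.0, 1.8, 0.0 → max 1.8
Smallest max regret = 0.8 → A4.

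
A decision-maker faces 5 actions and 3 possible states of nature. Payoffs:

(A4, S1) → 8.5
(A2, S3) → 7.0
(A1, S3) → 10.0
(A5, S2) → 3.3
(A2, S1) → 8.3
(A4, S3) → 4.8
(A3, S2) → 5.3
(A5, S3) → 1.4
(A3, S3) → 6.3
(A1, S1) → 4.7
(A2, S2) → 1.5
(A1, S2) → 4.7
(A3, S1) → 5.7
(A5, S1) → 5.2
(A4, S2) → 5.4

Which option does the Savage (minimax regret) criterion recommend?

A3

Column bests: S1=8.5, S2=5.4, S3=10.0.
A1 regrets: 3.8, 0.7, 0.0 → max 3.8
A2 regrets: 0.2, 3.9, 3.0 → max 3.9
A3 regrets: 2.8, 0.1, 3.7 → max 3.7
A4 regrets: 0.0, 0.0, 5.2 → max 5.2
A5 regrets: 3.3, 2.1, 8.6 → max 8.6
Smallest max regret = 3.7 → A3.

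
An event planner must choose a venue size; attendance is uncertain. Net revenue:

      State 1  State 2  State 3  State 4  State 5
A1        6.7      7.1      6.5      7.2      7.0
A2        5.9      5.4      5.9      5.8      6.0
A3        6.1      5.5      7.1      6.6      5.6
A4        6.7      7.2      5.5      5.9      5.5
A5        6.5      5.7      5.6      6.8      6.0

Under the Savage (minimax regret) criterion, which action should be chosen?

A1

Column bests: State 1=6.7, State 2=7.2, State 3=7.1, State 4=7.2, State 5=7.0.
A1 regrets: 0.0, 0.1, 0.6, 0.0, 0.0 → max 0.6
A2 regrets: 0.8, 1.8, 1.2, 1.4, 1.0 → max 1.8
A3 regrets: 0.6, 1.7, 0.0, 0.6, 1.4 → max 1.7
A4 regrets: 0.0, 0.0, 1.6, 1.3, 1.5 → max 1.6
A5 regrets: 0.2, 1.5, 1.5, 0.4, 1.0 → max 1.5
Smallest max regret = 0.6 → A1.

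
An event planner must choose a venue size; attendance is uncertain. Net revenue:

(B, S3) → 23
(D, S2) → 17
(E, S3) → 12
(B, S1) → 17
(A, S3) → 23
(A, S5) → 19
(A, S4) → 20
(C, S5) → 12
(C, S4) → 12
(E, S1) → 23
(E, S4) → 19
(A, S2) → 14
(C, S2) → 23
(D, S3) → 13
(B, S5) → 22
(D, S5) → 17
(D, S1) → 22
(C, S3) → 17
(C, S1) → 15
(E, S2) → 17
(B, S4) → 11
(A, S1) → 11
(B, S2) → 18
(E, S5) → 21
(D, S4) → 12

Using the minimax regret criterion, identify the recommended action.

Column bests: S1=23, S2=23, S3=23, S4=20, S5=22.
A regrets: 12, 9, 0, 0, 3 → max 12
B regrets: 6, 5, 0, 9, 0 → max 9
C regrets: 8, 0, 6, 8, 10 → max 10
D regrets: 1, 6, 10, 8, 5 → max 10
E regrets: 0, 6, 11, 1, 1 → max 11
Smallest max regret = 9 → B.

B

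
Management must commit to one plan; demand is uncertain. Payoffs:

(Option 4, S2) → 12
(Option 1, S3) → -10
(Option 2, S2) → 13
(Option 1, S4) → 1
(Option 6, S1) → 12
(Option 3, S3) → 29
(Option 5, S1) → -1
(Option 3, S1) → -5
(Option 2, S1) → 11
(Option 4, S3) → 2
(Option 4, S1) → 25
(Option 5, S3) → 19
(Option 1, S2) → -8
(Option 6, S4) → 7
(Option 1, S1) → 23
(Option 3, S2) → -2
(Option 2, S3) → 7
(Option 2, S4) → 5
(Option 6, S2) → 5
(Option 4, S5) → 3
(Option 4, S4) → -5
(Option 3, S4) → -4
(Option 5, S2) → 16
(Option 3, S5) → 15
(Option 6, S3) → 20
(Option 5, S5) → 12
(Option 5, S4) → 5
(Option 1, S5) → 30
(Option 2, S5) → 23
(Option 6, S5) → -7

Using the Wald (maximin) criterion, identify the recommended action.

Row minima: Option 1=-10, Option 2=5, Option 3=-5, Option 4=-5, Option 5=-1, Option 6=-7
Best worst-case = 5 → Option 2.

Option 2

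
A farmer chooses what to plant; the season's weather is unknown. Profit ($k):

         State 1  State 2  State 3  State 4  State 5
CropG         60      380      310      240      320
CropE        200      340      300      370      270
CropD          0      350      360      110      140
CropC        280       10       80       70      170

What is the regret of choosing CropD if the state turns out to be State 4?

260

Best payoff under State 4 is 370.
Regret = 370 − 110 = 260.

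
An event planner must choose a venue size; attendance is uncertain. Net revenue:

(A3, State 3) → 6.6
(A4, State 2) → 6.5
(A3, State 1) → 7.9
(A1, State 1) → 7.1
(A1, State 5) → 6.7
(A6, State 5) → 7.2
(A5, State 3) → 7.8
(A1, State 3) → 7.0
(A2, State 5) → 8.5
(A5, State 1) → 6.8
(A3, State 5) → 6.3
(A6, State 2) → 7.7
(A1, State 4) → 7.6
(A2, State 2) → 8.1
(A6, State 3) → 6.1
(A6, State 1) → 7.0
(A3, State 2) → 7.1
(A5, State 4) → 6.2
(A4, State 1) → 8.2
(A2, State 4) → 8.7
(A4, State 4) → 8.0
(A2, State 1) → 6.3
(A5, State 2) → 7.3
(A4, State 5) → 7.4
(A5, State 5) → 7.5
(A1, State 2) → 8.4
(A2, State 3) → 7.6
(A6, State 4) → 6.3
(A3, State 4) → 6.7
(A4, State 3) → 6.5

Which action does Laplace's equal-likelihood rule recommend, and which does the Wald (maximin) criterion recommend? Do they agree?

Row averages: A1=7.36, A2=7.84, A3=6.92, A4=7.32, A5=7.12, A6=6.86
Highest average = 7.84 → A2.
Row minima: A1=6.7, A2=6.3, A3=6.3, A4=6.5, A5=6.2, A6=6.1
Best worst-case = 6.7 → A1.

laplace → A2; maximin → A1 (disagree)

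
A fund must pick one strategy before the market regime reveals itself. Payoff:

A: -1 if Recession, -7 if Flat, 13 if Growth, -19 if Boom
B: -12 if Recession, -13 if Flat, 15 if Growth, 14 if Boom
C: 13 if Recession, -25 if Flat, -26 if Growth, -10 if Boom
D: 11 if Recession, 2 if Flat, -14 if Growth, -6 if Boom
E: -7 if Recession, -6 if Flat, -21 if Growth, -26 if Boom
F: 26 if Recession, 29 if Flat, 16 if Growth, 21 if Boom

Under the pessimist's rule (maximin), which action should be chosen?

F

Row minima: A=-19, B=-13, C=-26, D=-14, E=-26, F=16
Best worst-case = 16 → F.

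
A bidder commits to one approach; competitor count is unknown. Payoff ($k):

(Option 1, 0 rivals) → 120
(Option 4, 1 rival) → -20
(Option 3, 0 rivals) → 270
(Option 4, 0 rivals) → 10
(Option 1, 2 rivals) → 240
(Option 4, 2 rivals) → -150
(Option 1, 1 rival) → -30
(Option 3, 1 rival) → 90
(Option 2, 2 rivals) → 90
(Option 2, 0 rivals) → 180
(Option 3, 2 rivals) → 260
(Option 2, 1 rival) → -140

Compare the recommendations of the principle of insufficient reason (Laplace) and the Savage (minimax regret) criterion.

Row averages: Option 1=110, Option 2=130/3, Option 3=620/3, Option 4=-160/3
Highest average = 620/3 → Option 3.
Column bests: 0 rivals=270, 1 rival=90, 2 rivals=260.
Option 1 regrets: 150, 120, 20 → max 150
Option 2 regrets: 90, 230, 170 → max 230
Option 3 regrets: 0, 0, 0 → max 0
Option 4 regrets: 260, 110, 410 → max 410
Smallest max regret = 0 → Option 3.

laplace → Option 3; minimax regret → Option 3 (agree)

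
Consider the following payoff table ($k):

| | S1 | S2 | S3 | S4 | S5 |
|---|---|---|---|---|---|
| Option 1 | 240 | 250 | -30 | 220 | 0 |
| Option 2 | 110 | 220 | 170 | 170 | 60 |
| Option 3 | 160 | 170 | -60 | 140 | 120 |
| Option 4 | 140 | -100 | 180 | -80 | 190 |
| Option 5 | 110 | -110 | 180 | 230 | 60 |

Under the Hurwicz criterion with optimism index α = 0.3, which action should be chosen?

Option 1: 0.3·250 + 0.7·(-30) = 54
Option 2: 0.3·220 + 0.7·60 = 108
Option 3: 0.3·170 + 0.7·(-60) = 9
Option 4: 0.3·190 + 0.7·(-100) = -13
Option 5: 0.3·230 + 0.7·(-110) = -8
Highest Hurwicz score = 108 → Option 2.

Option 2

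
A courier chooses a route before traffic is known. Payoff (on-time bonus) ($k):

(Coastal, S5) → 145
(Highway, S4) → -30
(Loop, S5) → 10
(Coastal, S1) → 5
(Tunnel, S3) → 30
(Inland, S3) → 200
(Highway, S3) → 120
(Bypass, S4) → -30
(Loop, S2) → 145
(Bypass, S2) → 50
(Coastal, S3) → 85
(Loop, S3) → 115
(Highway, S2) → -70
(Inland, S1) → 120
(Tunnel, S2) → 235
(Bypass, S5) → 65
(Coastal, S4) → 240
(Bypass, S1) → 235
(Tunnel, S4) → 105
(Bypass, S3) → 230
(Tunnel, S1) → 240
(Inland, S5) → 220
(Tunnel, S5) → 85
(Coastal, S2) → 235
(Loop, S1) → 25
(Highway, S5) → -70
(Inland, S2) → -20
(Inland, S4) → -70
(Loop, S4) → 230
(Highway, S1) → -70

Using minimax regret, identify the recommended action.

Column bests: S1=240, S2=235, S3=230, S4=240, S5=220.
Bypass regrets: 5, 185, 0, 270, 155 → max 270
Inland regrets: 120, 255, 30, 310, 0 → max 310
Highway regrets: 310, 305, 110, 270, 290 → max 310
Coastal regrets: 235, 0, 145, 0, 75 → max 235
Tunnel regrets: 0, 0, 200, 135, 135 → max 200
Loop regrets: 215, 90, 115, 10, 210 → max 215
Smallest max regret = 200 → Tunnel.

Tunnel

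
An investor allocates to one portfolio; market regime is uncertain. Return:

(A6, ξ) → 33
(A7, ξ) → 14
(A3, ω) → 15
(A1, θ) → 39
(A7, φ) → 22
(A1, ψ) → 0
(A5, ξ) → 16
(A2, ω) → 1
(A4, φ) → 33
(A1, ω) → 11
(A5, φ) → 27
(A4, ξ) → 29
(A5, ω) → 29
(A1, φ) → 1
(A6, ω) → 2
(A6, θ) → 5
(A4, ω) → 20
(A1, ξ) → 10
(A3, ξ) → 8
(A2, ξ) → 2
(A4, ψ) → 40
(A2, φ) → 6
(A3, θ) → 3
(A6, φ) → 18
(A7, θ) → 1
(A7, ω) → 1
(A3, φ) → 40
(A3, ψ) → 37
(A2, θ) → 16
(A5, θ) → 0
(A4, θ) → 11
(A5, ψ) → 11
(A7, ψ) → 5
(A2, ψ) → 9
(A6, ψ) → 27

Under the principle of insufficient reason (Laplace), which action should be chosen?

A4

Row averages: A1=12.2, A2=6.8, A3=20.6, A4=26.6, A5=16.6, A6=17, A7=8.6
Highest average = 26.6 → A4.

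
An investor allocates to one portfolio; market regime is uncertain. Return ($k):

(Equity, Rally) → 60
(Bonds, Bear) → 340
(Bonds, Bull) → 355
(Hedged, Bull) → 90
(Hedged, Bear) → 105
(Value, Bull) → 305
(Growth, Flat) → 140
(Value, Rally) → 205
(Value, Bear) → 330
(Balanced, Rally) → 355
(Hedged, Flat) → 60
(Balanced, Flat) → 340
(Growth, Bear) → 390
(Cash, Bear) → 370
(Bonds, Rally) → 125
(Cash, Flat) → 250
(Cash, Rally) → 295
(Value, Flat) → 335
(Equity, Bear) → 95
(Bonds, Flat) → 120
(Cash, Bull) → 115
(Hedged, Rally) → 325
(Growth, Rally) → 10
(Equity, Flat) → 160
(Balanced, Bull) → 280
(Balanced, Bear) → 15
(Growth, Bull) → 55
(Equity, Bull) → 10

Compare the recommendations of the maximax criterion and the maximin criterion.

maximax → Growth; maximin → Value (disagree)

Row maxima: Growth=390, Cash=370, Balanced=355, Equity=160, Bonds=355, Value=335, Hedged=325
Best best-case = 390 → Growth.
Row minima: Growth=10, Cash=115, Balanced=15, Equity=10, Bonds=120, Value=205, Hedged=60
Best worst-case = 205 → Value.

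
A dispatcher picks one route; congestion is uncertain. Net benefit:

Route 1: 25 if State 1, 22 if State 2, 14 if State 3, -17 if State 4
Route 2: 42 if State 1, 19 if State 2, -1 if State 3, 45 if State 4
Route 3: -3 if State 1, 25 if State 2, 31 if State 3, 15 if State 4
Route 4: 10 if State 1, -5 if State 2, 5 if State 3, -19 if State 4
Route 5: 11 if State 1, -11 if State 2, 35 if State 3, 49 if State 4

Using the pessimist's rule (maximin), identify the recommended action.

Row minima: Route 1=-17, Route 2=-1, Route 3=-3, Route 4=-19, Route 5=-11
Best worst-case = -1 → Route 2.

Route 2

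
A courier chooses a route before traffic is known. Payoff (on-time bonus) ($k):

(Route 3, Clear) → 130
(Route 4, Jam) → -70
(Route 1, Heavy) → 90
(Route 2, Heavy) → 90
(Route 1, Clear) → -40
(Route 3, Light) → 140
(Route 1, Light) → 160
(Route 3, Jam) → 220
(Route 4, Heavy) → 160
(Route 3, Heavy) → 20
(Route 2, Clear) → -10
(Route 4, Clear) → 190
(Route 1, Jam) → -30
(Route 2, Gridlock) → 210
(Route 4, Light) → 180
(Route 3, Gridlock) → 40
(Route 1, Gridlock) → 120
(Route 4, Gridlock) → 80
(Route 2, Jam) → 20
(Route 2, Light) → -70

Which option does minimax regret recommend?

Column bests: Clear=190, Light=180, Heavy=160, Jam=220, Gridlock=210.
Route 1 regrets: 230, 20, 70, 250, 90 → max 250
Route 2 regrets: 200, 250, 70, 200, 0 → max 250
Route 3 regrets: 60, 40, 140, 0, 170 → max 170
Route 4 regrets: 0, 0, 0, 290, 130 → max 290
Smallest max regret = 170 → Route 3.

Route 3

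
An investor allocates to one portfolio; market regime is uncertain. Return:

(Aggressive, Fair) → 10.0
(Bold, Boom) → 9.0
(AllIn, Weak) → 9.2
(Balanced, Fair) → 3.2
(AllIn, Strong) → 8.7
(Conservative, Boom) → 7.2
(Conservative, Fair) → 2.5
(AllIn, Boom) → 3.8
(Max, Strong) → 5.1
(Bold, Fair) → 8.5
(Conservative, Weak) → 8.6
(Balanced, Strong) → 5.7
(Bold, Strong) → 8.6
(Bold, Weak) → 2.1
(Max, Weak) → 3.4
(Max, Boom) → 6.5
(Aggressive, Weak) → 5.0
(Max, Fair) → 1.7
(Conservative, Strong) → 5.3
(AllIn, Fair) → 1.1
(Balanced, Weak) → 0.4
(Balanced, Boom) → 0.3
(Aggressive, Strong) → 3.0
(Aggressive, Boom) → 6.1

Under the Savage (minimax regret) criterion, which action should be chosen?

Aggressive

Column bests: Weak=9.2, Fair=10.0, Strong=8.7, Boom=9.0.
Conservative regrets: 0.6, 7.5, 3.4, 1.8 → max 7.5
Balanced regrets: 8.8, 6.8, 3.0, 8.7 → max 8.8
Aggressive regrets: 4.2, 0.0, 5.7, 2.9 → max 5.7
Bold regrets: 7.1, 1.5, 0.1, 0.0 → max 7.1
AllIn regrets: 0.0, 8.9, 0.0, 5.2 → max 8.9
Max regrets: 5.8, 8.3, 3.6, 2.5 → max 8.3
Smallest max regret = 5.7 → Aggressive.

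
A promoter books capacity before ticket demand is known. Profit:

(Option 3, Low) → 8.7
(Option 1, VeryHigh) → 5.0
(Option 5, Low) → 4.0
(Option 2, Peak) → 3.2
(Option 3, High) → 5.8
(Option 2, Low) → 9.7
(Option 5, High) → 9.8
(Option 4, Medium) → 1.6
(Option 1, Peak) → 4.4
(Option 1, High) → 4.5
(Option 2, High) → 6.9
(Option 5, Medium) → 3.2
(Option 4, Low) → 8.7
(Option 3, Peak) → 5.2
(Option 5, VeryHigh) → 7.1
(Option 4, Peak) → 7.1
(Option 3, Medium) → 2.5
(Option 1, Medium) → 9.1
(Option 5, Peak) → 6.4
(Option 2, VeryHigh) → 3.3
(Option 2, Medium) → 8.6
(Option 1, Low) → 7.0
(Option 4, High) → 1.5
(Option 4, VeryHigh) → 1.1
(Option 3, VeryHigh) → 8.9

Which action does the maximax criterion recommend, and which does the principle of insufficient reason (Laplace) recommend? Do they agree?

Row maxima: Option 1=9.1, Option 2=9.7, Option 3=8.9, Option 4=8.7, Option 5=9.8
Best best-case = 9.8 → Option 5.
Row averages: Option 1=6, Option 2=6.34, Option 3=6.22, Option 4=4, Option 5=6.1
Highest average = 6.34 → Option 2.

maximax → Option 5; laplace → Option 2 (disagree)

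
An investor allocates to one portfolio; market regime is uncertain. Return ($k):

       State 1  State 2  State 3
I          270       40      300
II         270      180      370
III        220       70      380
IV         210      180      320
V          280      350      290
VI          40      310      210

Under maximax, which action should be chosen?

III

Row maxima: I=300, II=370, III=380, IV=320, V=350, VI=310
Best best-case = 380 → III.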